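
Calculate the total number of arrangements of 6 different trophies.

The number of ways to arrange 6 distinct objects is 6!.

Final answer: 6! = 720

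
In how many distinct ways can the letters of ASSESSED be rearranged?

Letters (A:1, D:1, E:2, S:4). Total letters: 8.
Permutations = 8!/(4! x 2!).

Final answer: 840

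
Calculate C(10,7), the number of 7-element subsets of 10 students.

C(10,7) = 10!/(7! x (10-7)!).

Final answer: C(10,7) = 120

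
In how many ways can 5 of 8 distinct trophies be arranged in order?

P(8,5) = 8!/(8-5)! = 8!/3!.

Final answer: P(8,5) = 6720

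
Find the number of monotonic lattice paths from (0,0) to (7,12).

Each path has 7 right steps and 12 up steps in some order (19 steps total).
Choose which 12 of the 19 steps are up: C(19,12).

Final answer: C(19,12) = 50388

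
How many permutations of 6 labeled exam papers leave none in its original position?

D(n) = (n-1)(D(n-1) + D(n-2)), D(0)=1, D(1)=0.
D(2) = 1 x (0 + 1) = 1
D(3) = 2 x (1 + 0) = 2
D(4) = 3 x (2 + 1) = 9
D(5) = 4 x (9 + 2) = 44
D(6) = 5 x (D(5) + D(4)) = 5 x (44 + 9)

Final answer: D(6) = 265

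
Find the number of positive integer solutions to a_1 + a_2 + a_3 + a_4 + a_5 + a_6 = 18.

Substitute a'_i = a_i - 1 (so a'_i >= 0). Then sum a'_i = 18 - 6 = 12.
Stars and bars: C(12+6-1, 6-1) = C(17,5).

Final answer: C(17,5) = 6188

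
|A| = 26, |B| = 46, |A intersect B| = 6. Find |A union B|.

|A union B| = |A| + |B| - |A intersect B| = 26 + 46 - 6.

Final answer: 66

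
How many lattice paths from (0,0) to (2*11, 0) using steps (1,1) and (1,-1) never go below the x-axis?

Total monotonic paths to (11,11): C(22,11) = 705432.
A path is bad iff it touches y = x + 1; reflecting its initial segment maps bad paths bijectively onto all paths to (10,12), of which there are C(22,12) = 646646.
Valid Dyck paths: 705432 - 646646.
(This is the Catalan number C_{11}.)

Final answer: C_{11} = 58786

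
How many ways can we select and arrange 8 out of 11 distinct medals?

P(11,8) = 11!/(11-8)! = 11!/3!.

Final answer: P(11,8) = 6652800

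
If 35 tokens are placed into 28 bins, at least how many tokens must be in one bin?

By the pigeonhole principle: ceiling(35/28).

Final answer: 2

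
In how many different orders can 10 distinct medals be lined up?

The number of ways to arrange 10 distinct objects is 10!.

Final answer: 10! = 3628800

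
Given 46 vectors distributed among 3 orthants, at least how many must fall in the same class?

By pigeonhole with 46 objects and 3 categories: ceiling(46/3).

Final answer: 16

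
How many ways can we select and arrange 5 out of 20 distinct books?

P(20,5) = 20!/(20-5)! = 20!/15!.

Final answer: P(20,5) = 1860480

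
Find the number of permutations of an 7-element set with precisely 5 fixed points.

Choose which 5 elements are fixed: C(7,5) = 21.
Derange the remaining 2 using D(j) = (j-1)(D(j-1) + D(j-2)), D(0)=1, D(1)=0: D(2)=1.
Total: 21 x 1.

Final answer: C(7,5) D(2) = 21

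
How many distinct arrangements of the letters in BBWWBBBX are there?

Letters (B:5, W:2, X:1). Total letters: 8.
Permutations = 8!/(5! x 2!).

Final answer: 168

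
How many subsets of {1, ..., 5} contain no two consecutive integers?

Condition on whether n belongs to the subset: if not, any valid subset of {1, ..., n-1} works (a(n-1)); if so, n-1 is excluded and the rest is a valid subset of {1, ..., n-2} (a(n-2)). Hence a(n) = a(n-1) + a(n-2), a(1)=2, a(2)=3.
Building up term by term: a(1)=2, a(2)=3, a(3)=5, a(4)=8, a(5)=13.

Final answer: 13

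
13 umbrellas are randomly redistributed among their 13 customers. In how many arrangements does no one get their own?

D(n) = (n-1)(D(n-1) + D(n-2)), D(0)=1, D(1)=0.
D(2) = 1 x (0 + 1) = 1
D(3) = 2 x (1 + 0) = 2
D(4) = 3 x (2 + 1) = 9
D(5) = 4 x (9 + 2) = 44
D(6) = 5 x (44 + 9) = 265
D(7) = 6 x (265 + 44) = 1854
D(8) = 7 x (1854 + 265) = 14833
D(9) = 8 x (14833 + 1854) = 133496
D(10) = 9 x (133496 + 14833) = 1334961
D(11) = 10 x (1334961 + 133496) = 14684570
D(12) = 11 x (14684570 + 1334961) = 176214841
D(13) = 12 x (D(12) + D(11)) = 12 x (176214841 + 14684570)

Final answer: D(13) = 2290792932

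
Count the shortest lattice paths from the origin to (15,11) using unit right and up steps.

Each path has 15 right steps and 11 up steps in some order (26 steps total).
Choose which 11 of the 26 steps are up: C(26,11).

Final answer: C(26,11) = 7726160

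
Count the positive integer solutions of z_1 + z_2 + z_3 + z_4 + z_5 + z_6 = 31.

Substitute z'_i = z_i - 1 (so z'_i >= 0). Then sum z'_i = 31 - 6 = 25.
Stars and bars: C(25+6-1, 6-1) = C(30,5).

Final answer: C(30,5) = 142506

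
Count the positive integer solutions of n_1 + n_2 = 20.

Substitute n'_i = n_i - 1 (so n'_i >= 0). Then sum n'_i = 20 - 2 = 18.
Stars and bars: C(18+2-1, 2-1) = C(19,1).

Final answer: C(19,1) = 19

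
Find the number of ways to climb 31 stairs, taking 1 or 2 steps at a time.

Let f(n) count the ways. The last step is size 1 or 2, so f(n) = f(n-1) + f(n-2) with f(1)=1, f(2)=2.
Building up term by term: f(1)=1, f(2)=2, f(3)=3, f(4)=5, f(5)=8, f(6)=13, f(7)=21, f(8)=34, f(9)=55, f(10)=89, f(11)=144, f(12)=233, f(13)=377, f(14)=610, f(15)=987, f(16)=1597, f(17)=2584, f(18)=4181, f(19)=6765, f(20)=10946, f(21)=17711, f(22)=28657, f(23)=46368, f(24)=75025, f(25)=121393, f(26)=196418, f(27)=317811, f(28)=514229, f(29)=832040, f(30)=1346269, f(31)=2178309.

Final answer: 2178309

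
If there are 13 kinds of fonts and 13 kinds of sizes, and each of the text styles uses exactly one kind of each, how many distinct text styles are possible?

By the multiplication principle: 13 x 13.

Final answer: 169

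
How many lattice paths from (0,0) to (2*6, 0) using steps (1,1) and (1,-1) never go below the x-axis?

Total monotonic paths to (6,6): C(12,6) = 924.
Reflecting each bad path at its first crossing gives a bijection with paths to (5,7): C(12,7) = 792.
Valid Dyck paths: 924 - 792.
(Check: C(12,6) - C(12,7) = C(12,6)/7, the Catalan number C_{6}.)

Final answer: C_{6} = 132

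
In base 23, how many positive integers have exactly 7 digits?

In base 23, the leading digit has 22 choices (1..22); each of the remaining 6 digits has 23 choices.
Total: 22 x 23^6.

Final answer: 3256789558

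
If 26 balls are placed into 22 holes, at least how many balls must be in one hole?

By the pigeonhole principle: ceiling(26/22).

Final answer: 2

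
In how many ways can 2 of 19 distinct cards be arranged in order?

P(19,2) = 19!/(19-2)! = 19!/17!.

Final answer: P(19,2) = 342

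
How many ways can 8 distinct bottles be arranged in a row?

The number of ways to arrange 8 distinct objects is 8!.

Final answer: 8! = 40320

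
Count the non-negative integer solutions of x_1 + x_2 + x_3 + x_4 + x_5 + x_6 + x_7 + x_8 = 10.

Stars and bars with 10 stars and 7 bars:
C(10+8-1, 8-1) = C(17,7).

Final answer: C(17,7) = 19448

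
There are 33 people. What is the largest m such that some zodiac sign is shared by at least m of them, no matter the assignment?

There are 12 possible values for zodiac sign. With 33 people and 12 categories, by pigeonhole: ceiling(33/12).

Final answer: 3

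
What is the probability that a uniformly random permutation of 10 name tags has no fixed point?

Derangements satisfy D(n) = (n-1)(D(n-1) + D(n-2)), starting from D(0)=1, D(1)=0.
Building up: D(2)=1, D(3)=2, D(4)=9, D(5)=44, D(6)=265, D(7)=1854, D(8)=14833, D(9)=133496, D(10)=1334961.
Total arrangements: 10! = 3628800.
Probability = D(10)/10! = 16481/44800.

Final answer: D(10)/10! = 1334961/3628800 = 0.367879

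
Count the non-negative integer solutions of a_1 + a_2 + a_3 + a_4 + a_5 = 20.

Stars and bars with 20 stars and 4 bars:
C(20+5-1, 5-1) = C(24,4).

Final answer: C(24,4) = 10626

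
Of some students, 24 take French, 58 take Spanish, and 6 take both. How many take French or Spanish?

|A union B| = |A| + |B| - |A intersect B| = 24 + 58 - 6.

Final answer: 76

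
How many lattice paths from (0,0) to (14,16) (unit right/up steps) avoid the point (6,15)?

Total paths to (14,16): C(30,16) = 145422675.
Paths through (6,15): C(21,15) x C(9,1) = 488376.
Avoiding (6,15): 145422675 - 488376.

Final answer: 144934299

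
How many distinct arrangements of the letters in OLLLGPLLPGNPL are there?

Letters (G:2, L:6, N:1, O:1, P:3). Total letters: 13.
Permutations = 13!/(6! x 3! x 2!).

Final answer: 720720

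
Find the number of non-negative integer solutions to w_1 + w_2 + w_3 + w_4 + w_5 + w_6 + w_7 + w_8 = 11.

Stars and bars with 11 stars and 7 bars:
C(11+8-1, 8-1) = C(18,7).

Final answer: C(18,7) = 31824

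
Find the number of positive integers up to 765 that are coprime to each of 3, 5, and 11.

|div by 3|=255, |div by 5|=153, |div by 11|=69.
|div by 3&5|=51, |div by 3&11|=23, |div by 5&11|=13, |div by all|=4.
By inclusion-exclusion, divisible by at least one: 255+153+69-51-23-13+4 = 394.
Not divisible by any: 765 - 394.

Final answer: 371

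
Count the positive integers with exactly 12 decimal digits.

The leading digit cannot be 0 (9 options); the other 11 digits can be anything (10 options each).
Total: 9 x 10^11.

Final answer: 900000000000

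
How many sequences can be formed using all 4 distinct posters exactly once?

The number of ways to arrange 4 distinct objects is 4!.

Final answer: 4! = 24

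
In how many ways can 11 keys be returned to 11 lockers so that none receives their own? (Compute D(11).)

Use the recurrence D(n) = (n-1)(D(n-1) + D(n-2)) with D(0)=1, D(1)=0.
D(2) = 1 x (0 + 1) = 1
D(3) = 2 x (1 + 0) = 2
D(4) = 3 x (2 + 1) = 9
D(5) = 4 x (9 + 2) = 44
D(6) = 5 x (44 + 9) = 265
D(7) = 6 x (265 + 44) = 1854
D(8) = 7 x (1854 + 265) = 14833
D(9) = 8 x (14833 + 1854) = 133496
D(10) = 9 x (133496 + 14833) = 1334961
D(11) = 10 x (D(10) + D(9)) = 10 x (1334961 + 133496)

Final answer: D(11) = 14684570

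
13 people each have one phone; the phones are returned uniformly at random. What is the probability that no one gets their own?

D(n) = (n-1)(D(n-1) + D(n-2)), D(0)=1, D(1)=0.
Building up: D(2)=1, D(3)=2, D(4)=9, D(5)=44, D(6)=265, D(7)=1854, D(8)=14833, D(9)=133496, D(10)=1334961, D(11)=14684570, D(12)=176214841, D(13)=2290792932.
Total arrangements: 13! = 6227020800.
Probability = D(13)/13! = 63633137/172972800.

Final answer: D(13)/13! = 2290792932/6227020800 = 0.367879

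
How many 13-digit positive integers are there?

These are the integers in [10^12, 10^13), so the count is 10^13 - 10^12 = 9 x 10^12.

Final answer: 9000000000000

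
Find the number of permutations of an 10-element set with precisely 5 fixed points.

Choose which 5 elements are fixed: C(10,5) = 252.
Derange the remaining 5 using D(j) = (j-1)(D(j-1) + D(j-2)), D(0)=1, D(1)=0: D(2)=1, D(3)=2, D(4)=9, D(5)=44.
Total: 252 x 44.

Final answer: C(10,5) D(5) = 11088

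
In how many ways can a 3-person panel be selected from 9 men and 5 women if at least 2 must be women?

Sum over valid woman counts:
C(5,2)C(9,1) = 90
C(5,3)C(9,0) = 10
Total: 90 + 10.

Final answer: 100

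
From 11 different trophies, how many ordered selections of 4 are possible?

P(11,4) = 11!/(11-4)! = 11!/7!.

Final answer: P(11,4) = 7920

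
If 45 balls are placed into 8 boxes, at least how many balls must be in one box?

By the pigeonhole principle: ceiling(45/8).

Final answer: 6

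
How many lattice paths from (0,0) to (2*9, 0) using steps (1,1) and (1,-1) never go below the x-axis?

Total monotonic paths to (9,9): C(18,9) = 48620.
Reflecting each bad path at its first crossing gives a bijection with paths to (8,10): C(18,10) = 43758.
Valid Dyck paths: 48620 - 43758.
(Check: C(18,9) - C(18,10) = C(18,9)/10, the Catalan number C_{9}.)

Final answer: C_{9} = 4862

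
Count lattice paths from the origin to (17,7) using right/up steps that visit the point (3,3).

Paths (0,0)->(3,3): C(6,3) = 20.
Paths (3,3)->(17,7): C(18,4) = 3060.
By multiplication principle: 20 x 3060.

Final answer: 61200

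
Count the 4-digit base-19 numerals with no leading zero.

These are the integers in [19^3, 19^4), so the count is 19^4 - 19^3 = 18 x 19^3.

Final answer: 123462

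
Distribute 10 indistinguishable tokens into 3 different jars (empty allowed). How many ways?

Stars and bars: C(n+k-1, k-1) = C(12,2).

Final answer: C(12,2) = 66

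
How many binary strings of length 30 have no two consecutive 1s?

A valid string ends in 0 (append to any length-(n-1) valid string) or in 01 (append to any length-(n-2) valid string), so a(n) = a(n-1) + a(n-2) with a(1)=2, a(2)=3.
Iterating the recurrence: a(1)=2, a(2)=3, a(3)=5, a(4)=8, a(5)=13, a(6)=21, a(7)=34, a(8)=55, a(9)=89, a(10)=144, a(11)=233, a(12)=377, a(13)=610, a(14)=987, a(15)=1597, a(16)=2584, a(17)=4181, a(18)=6765, a(19)=10946, a(20)=17711, a(21)=28657, a(22)=46368, a(23)=75025, a(24)=121393, a(25)=196418, a(26)=317811, a(27)=514229, a(28)=832040, a(29)=1346269, a(30)=2178309.

Final answer: 2178309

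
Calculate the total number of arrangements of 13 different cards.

The number of ways to arrange 13 distinct objects is 13!.

Final answer: 13! = 6227020800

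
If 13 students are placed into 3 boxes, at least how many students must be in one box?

By the pigeonhole principle: ceiling(13/3).

Final answer: 5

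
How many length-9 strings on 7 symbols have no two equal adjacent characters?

Let g(n) count such strings. g(1) = 7, and each valid string of length n-1 extends in 6 ways (any symbol but the last), so g(n) = 6 g(n-1).
Total: g(9) = 7 x 6^8.

Final answer: 7 x 6^{8} = 11757312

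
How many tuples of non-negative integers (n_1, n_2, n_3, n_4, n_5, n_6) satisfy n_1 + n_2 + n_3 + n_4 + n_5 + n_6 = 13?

Stars and bars with 13 stars and 5 bars:
C(13+6-1, 6-1) = C(18,5).

Final answer: C(18,5) = 8568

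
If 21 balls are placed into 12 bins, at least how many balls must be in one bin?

By the pigeonhole principle: ceiling(21/12).

Final answer: 2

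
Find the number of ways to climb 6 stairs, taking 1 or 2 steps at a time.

Let f(n) count the ways. The last step is size 1 or 2, so f(n) = f(n-1) + f(n-2) with f(1)=1, f(2)=2.
Building up term by term: f(1)=1, f(2)=2, f(3)=3, f(4)=5, f(5)=8, f(6)=13.

Final answer: 13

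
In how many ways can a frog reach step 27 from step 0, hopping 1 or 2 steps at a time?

Condition on the final move: it is a 1-step (f(n-1) ways to get there) or a 2-step (f(n-2) ways), so f(n) = f(n-1) + f(n-2), with f(1)=1, f(2)=2.
Building up term by term: f(1)=1, f(2)=2, f(3)=3, f(4)=5, f(5)=8, f(6)=13, f(7)=21, f(8)=34, f(9)=55, f(10)=89, f(11)=144, f(12)=233, f(13)=377, f(14)=610, f(15)=987, f(16)=1597, f(17)=2584, f(18)=4181, f(19)=6765, f(20)=10946, f(21)=17711, f(22)=28657, f(23)=46368, f(24)=75025, f(25)=121393, f(26)=196418, f(27)=317811.

Final answer: 317811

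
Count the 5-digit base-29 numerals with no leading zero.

In base 29, the leading digit has 28 choices (1..28); each of the remaining 4 digits has 29 choices.
Total: 28 x 29^4.

Final answer: 19803868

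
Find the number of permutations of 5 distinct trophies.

The number of ways to arrange 5 distinct objects is 5!.

Final answer: 5! = 120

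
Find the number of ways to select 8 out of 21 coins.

C(21,8) = 21!/(8! x (21-8)!).

Final answer: C(21,8) = 203490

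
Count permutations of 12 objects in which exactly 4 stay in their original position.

Choose which 4 elements are fixed: C(12,4) = 495.
Derange the remaining 8 using D(j) = (j-1)(D(j-1) + D(j-2)), D(0)=1, D(1)=0: D(2)=1, D(3)=2, D(4)=9, D(5)=44, D(6)=265, D(7)=1854, D(8)=14833.
Total: 495 x 14833.

Final answer: C(12,4) D(8) = 7342335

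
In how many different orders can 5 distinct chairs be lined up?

The number of ways to arrange 5 distinct objects is 5!.

Final answer: 5! = 120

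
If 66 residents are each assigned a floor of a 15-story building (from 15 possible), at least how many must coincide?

There are 15 possible values for floor of a 15-story building. With 66 residents and 15 categories, by pigeonhole: ceiling(66/15).

Final answer: 5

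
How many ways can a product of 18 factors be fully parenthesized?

This is a standard Catalan-number count: the answer is C_n. Here n = 18 - 1 = 17.
Using C_0 = 1 and C_(k+1) = C_k x 2(2k+1)/(k+2), build up term by term: C_1=1, C_2=2, C_3=5, C_4=14, C_5=42, C_6=132, C_7=429, C_8=1430, C_9=4862, C_10=16796, C_11=58786, C_12=208012, C_13=742900, C_14=2674440, C_15=9694845, C_16=35357670, C_17=129644790.

Final answer: C_{17} = 129644790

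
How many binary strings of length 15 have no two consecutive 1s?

Let a(n) count valid strings. If the last bit is 0 the prefix is any valid string of length n-1; if it is 1 the string must end in 01 with a valid prefix of length n-2. So a(n) = a(n-1) + a(n-2), a(1)=2, a(2)=3.
Computing successive values: a(1)=2, a(2)=3, a(3)=5, a(4)=8, a(5)=13, a(6)=21, a(7)=34, a(8)=55, a(9)=89, a(10)=144, a(11)=233, a(12)=377, a(13)=610, a(14)=987, a(15)=1597.

Final answer: 1597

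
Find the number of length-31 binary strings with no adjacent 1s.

Classify by the final bit: ...0 gives a(n-1) strings, ...01 gives a(n-2) strings. Thus a(n) = a(n-1) + a(n-2) with a(1)=2, a(2)=3.
Building up term by term: a(1)=2, a(2)=3, a(3)=5, a(4)=8, a(5)=13, a(6)=21, a(7)=34, a(8)=55, a(9)=89, a(10)=144, a(11)=233, a(12)=377, a(13)=610, a(14)=987, a(15)=1597, a(16)=2584, a(17)=4181, a(18)=6765, a(19)=10946, a(20)=17711, a(21)=28657, a(22)=46368, a(23)=75025, a(24)=121393, a(25)=196418, a(26)=317811, a(27)=514229, a(28)=832040, a(29)=1346269, a(30)=2178309, a(31)=3524578.

Final answer: 3524578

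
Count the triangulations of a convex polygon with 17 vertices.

This is a standard Catalan-number count: the answer is C_n. Here n = 17 - 2 = 15.
C_n = C(2n,n) - C(2n,n+1), so C_{15} = C(30,15) - C(30,16) = 155117520 - 145422675.

Final answer: C_{15} = 9694845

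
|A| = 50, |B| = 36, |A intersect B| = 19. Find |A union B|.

|A union B| = |A| + |B| - |A intersect B| = 50 + 36 - 19.

Final answer: 67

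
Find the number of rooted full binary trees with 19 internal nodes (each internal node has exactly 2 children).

This is counted by the nth Catalan number C_n. Here n = 19.
Using C_0 = 1 and C_(k+1) = C_k x 2(2k+1)/(k+2), build up term by term: C_1=1, C_2=2, C_3=5, C_4=14, C_5=42, C_6=132, C_7=429, C_8=1430, C_9=4862, C_10=16796, C_11=58786, C_12=208012, C_13=742900, C_14=2674440, C_15=9694845, C_16=35357670, C_17=129644790, C_18=477638700, C_19=1767263190.

Final answer: C_{19} = 1767263190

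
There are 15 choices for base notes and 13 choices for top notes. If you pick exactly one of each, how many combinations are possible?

By the multiplication principle: 15 x 13.

Final answer: 195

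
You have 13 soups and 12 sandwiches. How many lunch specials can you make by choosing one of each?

By the multiplication principle: 13 x 12.

Final answer: 156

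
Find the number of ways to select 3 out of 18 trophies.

C(18,3) = 18!/(3! x 15!).

Final answer: \binom{18}{3} = 816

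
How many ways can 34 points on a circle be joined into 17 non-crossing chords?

This is a standard Catalan-number count: the answer is C_n. Here n = 34/2 = 17.
C_n = C(2n,n) - C(2n,n+1), so C_{17} = C(34,17) - C(34,18) = 2333606220 - 2203961430.

Final answer: C_{17} = 129644790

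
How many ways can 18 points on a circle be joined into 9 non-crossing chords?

The structures are counted by the Catalan number C_n. Here n = 18/2 = 9.
Using C_0 = 1 and C_(k+1) = C_k x 2(2k+1)/(k+2), build up term by term: C_1=1, C_2=2, C_3=5, C_4=14, C_5=42, C_6=132, C_7=429, C_8=1430, C_9=4862.

Final answer: C_{9} = 4862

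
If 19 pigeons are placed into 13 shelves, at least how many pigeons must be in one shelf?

By the pigeonhole principle: ceiling(19/13).

Final answer: 2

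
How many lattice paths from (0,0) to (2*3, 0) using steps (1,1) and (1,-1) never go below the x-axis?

Total monotonic paths to (3,3): C(6,3) = 20.
Reflecting each bad path at its first crossing gives a bijection with paths to (2,4): C(6,4) = 15.
Valid Dyck paths: 20 - 15.
(These counts are the Catalan numbers.)

Final answer: C_{3} = 5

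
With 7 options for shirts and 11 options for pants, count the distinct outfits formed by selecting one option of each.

By the multiplication principle: 7 x 11.

Final answer: 77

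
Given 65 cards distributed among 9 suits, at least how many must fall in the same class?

By pigeonhole with 65 objects and 9 categories: ceiling(65/9).

Final answer: 8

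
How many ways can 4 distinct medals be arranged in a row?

The number of ways to arrange 4 distinct objects is 4!.

Final answer: 4! = 24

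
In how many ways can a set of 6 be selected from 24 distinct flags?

C(24,6) = 24!/(6! x (24-6)!).

Final answer: C(24,6) = 134596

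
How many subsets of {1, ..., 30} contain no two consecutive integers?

Condition on whether n belongs to the subset: if not, any valid subset of {1, ..., n-1} works (a(n-1)); if so, n-1 is excluded and the rest is a valid subset of {1, ..., n-2} (a(n-2)). Hence a(n) = a(n-1) + a(n-2), a(1)=2, a(2)=3.
Iterating the recurrence: a(1)=2, a(2)=3, a(3)=5, a(4)=8, a(5)=13, a(6)=21, a(7)=34, a(8)=55, a(9)=89, a(10)=144, a(11)=233, a(12)=377, a(13)=610, a(14)=987, a(15)=1597, a(16)=2584, a(17)=4181, a(18)=6765, a(19)=10946, a(20)=17711, a(21)=28657, a(22)=46368, a(23)=75025, a(24)=121393, a(25)=196418, a(26)=317811, a(27)=514229, a(28)=832040, a(29)=1346269, a(30)=2178309.

Final answer: 2178309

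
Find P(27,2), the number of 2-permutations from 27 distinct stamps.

P(27,2) = 27!/(27-2)! = 27!/25!.

Final answer: P(27,2) = 702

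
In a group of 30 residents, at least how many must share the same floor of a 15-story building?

There are 15 possible values for floor of a 15-story building. With 30 residents and 15 categories, by pigeonhole: ceiling(30/15).

Final answer: 2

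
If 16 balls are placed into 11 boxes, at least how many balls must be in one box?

By the pigeonhole principle: ceiling(16/11).

Final answer: 2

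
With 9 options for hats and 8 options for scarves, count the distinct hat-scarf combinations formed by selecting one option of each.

By the multiplication principle: 9 x 8.

Final answer: 72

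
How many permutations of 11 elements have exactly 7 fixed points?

Choose which 7 elements are fixed: C(11,7) = 330.
Derange the remaining 4 using D(j) = (j-1)(D(j-1) + D(j-2)), D(0)=1, D(1)=0: D(2)=1, D(3)=2, D(4)=9.
Total: 330 x 9.

Final answer: C(11,7) D(4) = 2970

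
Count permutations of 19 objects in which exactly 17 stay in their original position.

Choose which 17 elements are fixed: C(19,17) = 171.
Derange the remaining 2 using D(j) = (j-1)(D(j-1) + D(j-2)), D(0)=1, D(1)=0: D(2)=1.
Total: 171 x 1.

Final answer: C(19,17) D(2) = 171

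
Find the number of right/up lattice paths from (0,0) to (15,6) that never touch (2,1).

Total paths to (15,6): C(21,6) = 54264.
Paths through (2,1): C(3,1) x C(18,5) = 25704.
Avoiding (2,1): 54264 - 25704.

Final answer: 28560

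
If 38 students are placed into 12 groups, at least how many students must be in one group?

By the pigeonhole principle: ceiling(38/12).

Final answer: 4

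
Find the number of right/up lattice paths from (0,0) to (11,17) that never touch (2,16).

Total paths to (11,17): C(28,17) = 21474180.
Paths through (2,16): C(18,16) x C(10,1) = 1530.
Avoiding (2,16): 21474180 - 1530.

Final answer: 21472650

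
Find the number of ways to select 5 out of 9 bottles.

C(9,5) = 9!/(5! x (9-5)!).

Final answer: C(9,5) = 126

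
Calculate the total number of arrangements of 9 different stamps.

The number of ways to arrange 9 distinct objects is 9!.

Final answer: 9! = 362880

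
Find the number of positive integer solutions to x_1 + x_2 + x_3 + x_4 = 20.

Substitute x'_i = x_i - 1 (so x'_i >= 0). Then sum x'_i = 20 - 4 = 16.
Stars and bars: C(16+4-1, 4-1) = C(19,3).

Final answer: C(19,3) = 969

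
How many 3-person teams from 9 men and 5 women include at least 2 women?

Sum over valid woman counts:
C(5,2)C(9,1) = 90
C(5,3)C(9,0) = 10
Total: 90 + 10.

Final answer: 100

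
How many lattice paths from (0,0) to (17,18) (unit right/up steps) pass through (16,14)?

Paths (0,0)->(16,14): C(30,14) = 145422675.
Paths (16,14)->(17,18): C(5,4) = 5.
By multiplication principle: 145422675 x 5.

Final answer: 727113375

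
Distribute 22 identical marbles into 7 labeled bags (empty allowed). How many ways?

Stars and bars: C(n+k-1, k-1) = C(28,6).

Final answer: C(28,6) = 376740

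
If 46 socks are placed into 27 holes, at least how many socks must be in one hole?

By the pigeonhole principle: ceiling(46/27).

Final answer: 2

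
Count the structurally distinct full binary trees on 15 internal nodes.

This is a standard Catalan-number count: the answer is C_n. Here n = 15.
C_n = C(2n,n)/(n+1), so C_{15} = C(30,15)/16 = 155117520/16.

Final answer: C_{15} = 9694845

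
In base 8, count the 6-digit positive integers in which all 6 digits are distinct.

First digit: 7 (nonzero). Second: 7 (not first). Third: 6, etc.
Total: 7 x 7 x 6 x 5 x 4 x 3.

Final answer: 17640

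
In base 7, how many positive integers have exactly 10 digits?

Leading digit: 6 options (nonzero). Other 9 digit(s): 7 options each.
Total: 6 x 7^9.

Final answer: 242121642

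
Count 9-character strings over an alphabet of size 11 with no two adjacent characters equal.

Let g(n) count such strings. g(1) = 11, and each valid string of length n-1 extends in 10 ways (any symbol but the last), so g(n) = 10 g(n-1).
Total: g(9) = 11 x 10^8.

Final answer: 11 x 10^{8} = 1100000000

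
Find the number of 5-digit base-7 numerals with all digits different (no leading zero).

The leading digit has 6 choices (anything but zero); the next has 6 (anything but the first), then 5, and so on, one fewer each time.
Total: 6 x 6 x 5 x 4 x 3.

Final answer: 2160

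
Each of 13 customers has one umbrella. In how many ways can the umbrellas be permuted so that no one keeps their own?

Derangements satisfy D(n) = (n-1)(D(n-1) + D(n-2)), starting from D(0)=1, D(1)=0.
D(2) = 1 x (0 + 1) = 1
D(3) = 2 x (1 + 0) = 2
D(4) = 3 x (2 + 1) = 9
D(5) = 4 x (9 + 2) = 44
D(6) = 5 x (44 + 9) = 265
D(7) = 6 x (265 + 44) = 1854
D(8) = 7 x (1854 + 265) = 14833
D(9) = 8 x (14833 + 1854) = 133496
D(10) = 9 x (133496 + 14833) = 1334961
D(11) = 10 x (1334961 + 133496) = 14684570
D(12) = 11 x (14684570 + 1334961) = 176214841
D(13) = 12 x (D(12) + D(11)) = 12 x (176214841 + 14684570)

Final answer: D(13) = 2290792932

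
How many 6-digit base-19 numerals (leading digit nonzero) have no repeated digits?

First digit: 18 (nonzero). Second: 18 (not first). Third: 17, etc.
Total: 18 x 18 x 17 x 16 x 15 x 14.

Final answer: 18506880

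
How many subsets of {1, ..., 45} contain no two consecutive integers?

Condition on whether n belongs to the subset: if not, any valid subset of {1, ..., n-1} works (a(n-1)); if so, n-1 is excluded and the rest is a valid subset of {1, ..., n-2} (a(n-2)). Hence a(n) = a(n-1) + a(n-2), a(1)=2, a(2)=3.
Computing successive values: a(1)=2, a(2)=3, a(3)=5, a(4)=8, a(5)=13, a(6)=21, a(7)=34, a(8)=55, a(9)=89, a(10)=144, a(11)=233, a(12)=377, a(13)=610, a(14)=987, a(15)=1597, a(16)=2584, a(17)=4181, a(18)=6765, a(19)=10946, a(20)=17711, a(21)=28657, a(22)=46368, a(23)=75025, a(24)=121393, a(25)=196418, a(26)=317811, a(27)=514229, a(28)=832040, a(29)=1346269, a(30)=2178309, a(31)=3524578, a(32)=5702887, a(33)=9227465, a(34)=14930352, a(35)=24157817, a(36)=39088169, a(37)=63245986, a(38)=102334155, a(39)=165580141, a(40)=267914296, a(41)=433494437, a(42)=701408733, a(43)=1134903170, a(44)=1836311903, a(45)=2971215073.

Final answer: 2971215073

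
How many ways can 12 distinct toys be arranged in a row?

The number of ways to arrange 12 distinct objects is 12!.

Final answer: 12! = 479001600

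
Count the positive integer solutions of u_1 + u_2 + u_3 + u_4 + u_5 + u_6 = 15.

Substitute u'_i = u_i - 1 (so u'_i >= 0). Then sum u'_i = 15 - 6 = 9.
Stars and bars: C(9+6-1, 6-1) = C(14,5).

Final answer: C(14,5) = 2002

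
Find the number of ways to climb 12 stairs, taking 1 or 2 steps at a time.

Condition on the final move: it is a 1-step (f(n-1) ways to get there) or a 2-step (f(n-2) ways), so f(n) = f(n-1) + f(n-2), with f(1)=1, f(2)=2.
Building up term by term: f(1)=1, f(2)=2, f(3)=3, f(4)=5, f(5)=8, f(6)=13, f(7)=21, f(8)=34, f(9)=55, f(10)=89, f(11)=144, f(12)=233.

Final answer: 233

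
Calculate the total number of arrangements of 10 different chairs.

The number of ways to arrange 10 distinct objects is 10!.

Final answer: 10! = 3628800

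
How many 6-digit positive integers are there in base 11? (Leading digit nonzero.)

In base 11, the leading digit has 10 choices (1..10); each of the remaining 5 digits has 11 choices.
Total: 10 x 11^5.

Final answer: 1610510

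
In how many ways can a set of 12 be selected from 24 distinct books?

C(24,12) = 24!/(12! x 12!).

Final answer: \binom{24}{12} = 2704156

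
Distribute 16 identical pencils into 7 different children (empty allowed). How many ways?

Stars and bars: C(n+k-1, k-1) = C(22,6).

Final answer: C(22,6) = 74613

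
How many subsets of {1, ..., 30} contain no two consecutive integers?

Condition on whether n belongs to the subset: if not, any valid subset of {1, ..., n-1} works (a(n-1)); if so, n-1 is excluded and the rest is a valid subset of {1, ..., n-2} (a(n-2)). Hence a(n) = a(n-1) + a(n-2), a(1)=2, a(2)=3.
Building up term by term: a(1)=2, a(2)=3, a(3)=5, a(4)=8, a(5)=13, a(6)=21, a(7)=34, a(8)=55, a(9)=89, a(10)=144, a(11)=233, a(12)=377, a(13)=610, a(14)=987, a(15)=1597, a(16)=2584, a(17)=4181, a(18)=6765, a(19)=10946, a(20)=17711, a(21)=28657, a(22)=46368, a(23)=75025, a(24)=121393, a(25)=196418, a(26)=317811, a(27)=514229, a(28)=832040, a(29)=1346269, a(30)=2178309.

Final answer: 2178309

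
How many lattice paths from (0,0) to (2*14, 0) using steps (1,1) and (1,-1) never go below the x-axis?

Total monotonic paths to (14,14): C(28,14) = 40116600.
Paths that cross above y=x (reflection bijection): C(28,15) = 37442160.
Valid Dyck paths: 40116600 - 37442160.
(Equivalently, C_{14} = C(28,14)/15 = 40116600/15.)

Final answer: C_{14} = 2674440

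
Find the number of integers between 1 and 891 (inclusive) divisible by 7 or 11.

Multiples of 7: 127. Multiples of 11: 81. Of both (lcm=77): 11.
By inclusion-exclusion: 127 + 81 - 11.

Final answer: 197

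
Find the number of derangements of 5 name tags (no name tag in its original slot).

Use the recurrence D(n) = (n-1)(D(n-1) + D(n-2)) with D(0)=1, D(1)=0.
D(2) = 1 x (0 + 1) = 1
D(3) = 2 x (1 + 0) = 2
D(4) = 3 x (2 + 1) = 9
D(5) = 4 x (D(4) + D(3)) = 4 x (9 + 2)

Final answer: D(5) = 44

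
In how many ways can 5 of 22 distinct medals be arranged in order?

P(22,5) = 22!/(22-5)! = 22!/17!.

Final answer: P(22,5) = 3160080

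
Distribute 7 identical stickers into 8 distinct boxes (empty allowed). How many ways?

Stars and bars: C(n+k-1, k-1) = C(14,7).

Final answer: C(14,7) = 3432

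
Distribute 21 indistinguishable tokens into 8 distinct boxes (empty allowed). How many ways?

Stars and bars: C(n+k-1, k-1) = C(28,7).

Final answer: C(28,7) = 1184040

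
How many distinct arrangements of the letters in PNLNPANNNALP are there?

Letters (A:2, L:2, N:5, P:3). Total letters: 12.
Permutations = 12!/(5! x 3! x 2! x 2!).

Final answer: 166320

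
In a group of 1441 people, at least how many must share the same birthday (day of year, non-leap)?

There are 365 possible values for birthday (day of year, non-leap). With 1441 people and 365 categories, by pigeonhole: ceiling(1441/365).

Final answer: 4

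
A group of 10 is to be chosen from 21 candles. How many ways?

C(21,10) = 21!/(10! x 11!).

Final answer: \binom{21}{10} = 352716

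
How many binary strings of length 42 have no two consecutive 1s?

Let a(n) count valid strings. If the last bit is 0 the prefix is any valid string of length n-1; if it is 1 the string must end in 01 with a valid prefix of length n-2. So a(n) = a(n-1) + a(n-2), a(1)=2, a(2)=3.
Computing successive values: a(1)=2, a(2)=3, a(3)=5, a(4)=8, a(5)=13, a(6)=21, a(7)=34, a(8)=55, a(9)=89, a(10)=144, a(11)=233, a(12)=377, a(13)=610, a(14)=987, a(15)=1597, a(16)=2584, a(17)=4181, a(18)=6765, a(19)=10946, a(20)=17711, a(21)=28657, a(22)=46368, a(23)=75025, a(24)=121393, a(25)=196418, a(26)=317811, a(27)=514229, a(28)=832040, a(29)=1346269, a(30)=2178309, a(31)=3524578, a(32)=5702887, a(33)=9227465, a(34)=14930352, a(35)=24157817, a(36)=39088169, a(37)=63245986, a(38)=102334155, a(39)=165580141, a(40)=267914296, a(41)=433494437, a(42)=701408733.

Final answer: 701408733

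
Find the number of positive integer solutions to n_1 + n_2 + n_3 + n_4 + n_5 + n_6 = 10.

Substitute n'_i = n_i - 1 (so n'_i >= 0). Then sum n'_i = 10 - 6 = 4.
Stars and bars: C(4+6-1, 6-1) = C(9,5).

Final answer: C(9,5) = 126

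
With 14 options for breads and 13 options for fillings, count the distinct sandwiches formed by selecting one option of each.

By the multiplication principle: 14 x 13.

Final answer: 182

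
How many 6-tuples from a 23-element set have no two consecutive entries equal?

Let g(n) count such strings. g(1) = 23, and each valid string of length n-1 extends in 22 ways (any symbol but the last), so g(n) = 22 g(n-1).
Total: g(6) = 23 x 22^5.

Final answer: 23 x 22^{5} = 118533536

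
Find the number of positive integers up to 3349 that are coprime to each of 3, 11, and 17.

|div by 3|=1116, |div by 11|=304, |div by 17|=197.
|div by 3&11|=101, |div by 3&17|=65, |div by 11&17|=17, |div by all|=5.
By inclusion-exclusion, divisible by at least one: 1116+304+197-101-65-17+5 = 1439.
Not divisible by any: 3349 - 1439.

Final answer: 1910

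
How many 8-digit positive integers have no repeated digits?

First digit: 9 (not 0). Second: 9 (not first). Third: 8, etc.
Total: 9 x 9 x 8 x 7 x 6 x 5 x 4 x 3.

Final answer: 1632960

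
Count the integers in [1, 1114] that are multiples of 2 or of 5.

Multiples of 2: 557. Multiples of 5: 222. Of both (lcm=10): 111.
By inclusion-exclusion: 557 + 222 - 111.

Final answer: 668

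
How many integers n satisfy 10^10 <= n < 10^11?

First digit: 9 choices (1-9). Each of the remaining 10 digits: 10 choices.
Total: 9 x 10^10.

Final answer: 90000000000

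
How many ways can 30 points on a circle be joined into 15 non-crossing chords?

This is counted by the nth Catalan number C_n. Here n = 30/2 = 15.
C_n = C(2n,n)/(n+1), so C_{15} = C(30,15)/16 = 155117520/16.

Final answer: C_{15} = 9694845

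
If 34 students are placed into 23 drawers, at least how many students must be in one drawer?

By the pigeonhole principle: ceiling(34/23).

Final answer: 2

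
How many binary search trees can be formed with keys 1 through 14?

The structures are counted by the Catalan number C_n. Here n = 14.
C_n = (2n)!/(n!(n+1)!), so C_{14} = 28!/(14! x 15!) = C(28,14)/15 = 40116600/15.

Final answer: C_{14} = 2674440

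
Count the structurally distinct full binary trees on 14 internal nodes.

The structures are counted by the Catalan number C_n. Here n = 14.
C_n = (2n)!/(n!(n+1)!), so C_{14} = 28!/(14! x 15!) = C(28,14)/15 = 40116600/15.

Final answer: C_{14} = 2674440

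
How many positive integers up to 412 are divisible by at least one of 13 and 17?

Multiples of 13: 31. Multiples of 17: 24. Of both (lcm=221): 1.
By inclusion-exclusion: 31 + 24 - 1.

Final answer: 54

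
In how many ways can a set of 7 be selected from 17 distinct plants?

C(17,7) = 17!/(7! x 10!).

Final answer: \binom{17}{7} = 19448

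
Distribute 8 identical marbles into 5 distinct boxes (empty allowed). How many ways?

Stars and bars: C(n+k-1, k-1) = C(12,4).

Final answer: C(12,4) = 495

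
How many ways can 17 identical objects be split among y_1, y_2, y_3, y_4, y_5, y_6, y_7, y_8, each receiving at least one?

Substitute y'_i = y_i - 1 (so y'_i >= 0). Then sum y'_i = 17 - 8 = 9.
Stars and bars: C(9+8-1, 8-1) = C(16,7).

Final answer: C(16,7) = 11440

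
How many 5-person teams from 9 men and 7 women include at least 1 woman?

Sum over valid woman counts:
C(7,1)C(9,4) = 882
C(7,2)C(9,3) = 1764
C(7,3)C(9,2) = 1260
C(7,4)C(9,1) = 315
C(7,5)C(9,0) = 21
Total: 882 + 1764 + 1260 + 315 + 21.

Final answer: 4242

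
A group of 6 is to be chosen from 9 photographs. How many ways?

C(9,6) = 9!/(6! x 3!).

Final answer: \binom{9}{6} = 84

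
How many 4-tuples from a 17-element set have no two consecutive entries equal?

First character: 17 choices. Each subsequent: 16 choices (must differ from the previous one).
Total: 17 x 16^3.

Final answer: 17 x 16^{3} = 69632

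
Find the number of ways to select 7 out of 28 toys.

C(28,7) = 28!/(7! x 21!).

Final answer: \binom{28}{7} = 1184040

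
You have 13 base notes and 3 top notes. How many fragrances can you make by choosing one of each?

By the multiplication principle: 13 x 3.

Final answer: 39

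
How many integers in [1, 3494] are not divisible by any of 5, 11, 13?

|div by 5|=698, |div by 11|=317, |div by 13|=268.
|div by 5&11|=63, |div by 5&13|=53, |div by 11&13|=24, |div by all|=4.
By inclusion-exclusion, divisible by at least one: 698+317+268-63-53-24+4 = 1147.
Not divisible by any: 3494 - 1147.

Final answer: 2347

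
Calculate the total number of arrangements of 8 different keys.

The number of ways to arrange 8 distinct objects is 8!.

Final answer: 8! = 40320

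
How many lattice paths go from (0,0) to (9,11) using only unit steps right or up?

Each path has 9 right steps and 11 up steps in some order (20 steps total).
Choose which 11 of the 20 steps are up: C(20,11).

Final answer: C(20,11) = 167960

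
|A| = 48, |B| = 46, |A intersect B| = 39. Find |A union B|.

|A union B| = |A| + |B| - |A intersect B| = 48 + 46 - 39.

Final answer: 55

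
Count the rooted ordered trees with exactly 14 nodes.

This is a standard Catalan-number count: the answer is C_n. Here n = 14 - 1 = 13.
Using C_0 = 1 and C_(k+1) = C_k x 2(2k+1)/(k+2), build up term by term: C_1=1, C_2=2, C_3=5, C_4=14, C_5=42, C_6=132, C_7=429, C_8=1430, C_9=4862, C_10=16796, C_11=58786, C_12=208012, C_13=742900.

Final answer: C_{13} = 742900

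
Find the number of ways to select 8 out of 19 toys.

C(19,8) = 19!/(8! x 11!).

Final answer: \binom{19}{8} = 75582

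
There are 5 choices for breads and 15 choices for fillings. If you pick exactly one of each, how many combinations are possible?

By the multiplication principle: 5 x 15.

Final answer: 75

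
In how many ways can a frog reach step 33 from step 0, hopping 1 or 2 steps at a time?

Let f(n) count the ways. The last step is size 1 or 2, so f(n) = f(n-1) + f(n-2) with f(1)=1, f(2)=2.
Computing successive values: f(1)=1, f(2)=2, f(3)=3, f(4)=5, f(5)=8, f(6)=13, f(7)=21, f(8)=34, f(9)=55, f(10)=89, f(11)=144, f(12)=233, f(13)=377, f(14)=610, f(15)=987, f(16)=1597, f(17)=2584, f(18)=4181, f(19)=6765, f(20)=10946, f(21)=17711, f(22)=28657, f(23)=46368, f(24)=75025, f(25)=121393, f(26)=196418, f(27)=317811, f(28)=514229, f(29)=832040, f(30)=1346269, f(31)=2178309, f(32)=3524578, f(33)=5702887.

Final answer: 5702887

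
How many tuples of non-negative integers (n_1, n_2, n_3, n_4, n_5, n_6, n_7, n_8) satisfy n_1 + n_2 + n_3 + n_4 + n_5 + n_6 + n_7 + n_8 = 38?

Stars and bars with 38 stars and 7 bars:
C(38+8-1, 8-1) = C(45,7).

Final answer: C(45,7) = 45379620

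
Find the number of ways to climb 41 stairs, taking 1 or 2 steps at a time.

Let f(n) count the ways. The last step is size 1 or 2, so f(n) = f(n-1) + f(n-2) with f(1)=1, f(2)=2.
Building up term by term: f(1)=1, f(2)=2, f(3)=3, f(4)=5, f(5)=8, f(6)=13, f(7)=21, f(8)=34, f(9)=55, f(10)=89, f(11)=144, f(12)=233, f(13)=377, f(14)=610, f(15)=987, f(16)=1597, f(17)=2584, f(18)=4181, f(19)=6765, f(20)=10946, f(21)=17711, f(22)=28657, f(23)=46368, f(24)=75025, f(25)=121393, f(26)=196418, f(27)=317811, f(28)=514229, f(29)=832040, f(30)=1346269, f(31)=2178309, f(32)=3524578, f(33)=5702887, f(34)=9227465, f(35)=14930352, f(36)=24157817, f(37)=39088169, f(38)=63245986, f(39)=102334155, f(40)=165580141, f(41)=267914296.

Final answer: 267914296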